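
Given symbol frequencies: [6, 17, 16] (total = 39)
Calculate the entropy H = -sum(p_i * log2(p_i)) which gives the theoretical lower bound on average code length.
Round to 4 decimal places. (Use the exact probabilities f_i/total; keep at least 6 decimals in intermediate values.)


Per-symbol terms -p_i * log2(p_i) with p_i = f_i/39:
  p = 6/39 = 0.153846: log2(p) = -2.700440, -p*log2(p) = 0.415452
  p = 17/39 = 0.435897: log2(p) = -1.197939, -p*log2(p) = 0.522179
  p = 16/39 = 0.410256: log2(p) = -1.285402, -p*log2(p) = 0.527345
H = 0.415452 + 0.522179 + 0.527345 = 1.464976

H = 1.465 bits/symbol


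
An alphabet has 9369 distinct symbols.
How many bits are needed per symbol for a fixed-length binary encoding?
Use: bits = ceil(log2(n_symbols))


log2(9369) = 13.1937
Bracket: 2^13 = 8192 < 9369 <= 2^14 = 16384
So ceil(log2(9369)) = 14

bits = ceil(log2(9369)) = ceil(13.1937) = 14 bits


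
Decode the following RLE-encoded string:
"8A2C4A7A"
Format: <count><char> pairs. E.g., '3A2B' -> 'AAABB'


Expanding each <count><char> pair:
  8A -> 'AAAAAAAA'
  2C -> 'CC'
  4A -> 'AAAA'
  7A -> 'AAAAAAA'

Decoded = AAAAAAAACCAAAAAAAAAAA


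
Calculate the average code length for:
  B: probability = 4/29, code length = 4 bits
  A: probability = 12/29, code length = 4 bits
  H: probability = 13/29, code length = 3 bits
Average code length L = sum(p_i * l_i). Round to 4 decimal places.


Weighted contributions p_i * l_i:
  B: (4/29) * 4 = 16/29
  A: (12/29) * 4 = 48/29
  H: (13/29) * 3 = 39/29
Sum = (16 + 48 + 39)/29 = 103/29

L = 103/29 = 3.5517 bits/symbol


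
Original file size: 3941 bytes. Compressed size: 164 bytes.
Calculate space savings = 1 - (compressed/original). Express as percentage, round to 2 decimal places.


ratio = compressed/original = 164/3941 = 0.041614
savings = 1 - ratio = 1 - 0.041614 = 0.958386
as a percentage: 0.958386 * 100 = 95.84%

Space savings = 1 - 164/3941 = 95.84%


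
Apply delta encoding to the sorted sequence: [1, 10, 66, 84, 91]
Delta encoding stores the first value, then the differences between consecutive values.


First value: 1
Deltas:
  10 - 1 = 9
  66 - 10 = 56
  84 - 66 = 18
  91 - 84 = 7


Delta encoded: [1, 9, 56, 18, 7]


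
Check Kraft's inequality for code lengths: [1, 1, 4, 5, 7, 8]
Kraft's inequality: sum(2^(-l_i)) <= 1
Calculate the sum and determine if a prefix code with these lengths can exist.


Sum = 2^(-1) + 2^(-1) + 2^(-4) + 2^(-5) + 2^(-7) + 2^(-8)
    = 0.5 + 0.5 + 0.0625 + 0.03125 + 0.0078125 + 0.00390625
    = 283/256 = 1.10546875
Since 1.10546875 > 1, Kraft's inequality is NOT satisfied.
A prefix code with these lengths CANNOT exist.

Kraft sum = 1.10546875. Not satisfied.


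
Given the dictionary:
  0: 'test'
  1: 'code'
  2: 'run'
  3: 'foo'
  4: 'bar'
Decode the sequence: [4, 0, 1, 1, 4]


Look up each index in the dictionary:
  4 -> 'bar'
  0 -> 'test'
  1 -> 'code'
  1 -> 'code'
  4 -> 'bar'

Decoded: "bar test code code bar"


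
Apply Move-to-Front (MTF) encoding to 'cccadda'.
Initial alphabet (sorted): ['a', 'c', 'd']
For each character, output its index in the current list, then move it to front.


MTF encoding:
'c': index 1 in ['a', 'c', 'd'] -> ['c', 'a', 'd']
'c': index 0 in ['c', 'a', 'd'] -> ['c', 'a', 'd']
'c': index 0 in ['c', 'a', 'd'] -> ['c', 'a', 'd']
'a': index 1 in ['c', 'a', 'd'] -> ['a', 'c', 'd']
'd': index 2 in ['a', 'c', 'd'] -> ['d', 'a', 'c']
'd': index 0 in ['d', 'a', 'c'] -> ['d', 'a', 'c']
'a': index 1 in ['d', 'a', 'c'] -> ['a', 'd', 'c']


Output: [1, 0, 0, 1, 2, 0, 1]


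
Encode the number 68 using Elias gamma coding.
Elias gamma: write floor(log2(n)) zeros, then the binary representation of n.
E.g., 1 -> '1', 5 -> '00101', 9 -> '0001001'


num_bits = floor(log2(68)) + 1 = 7
leading_zeros = num_bits - 1 = 6
binary(68) = 1000100

Elias gamma(68) = '000000' + '1000100' = 0000001000100 (13 bits)


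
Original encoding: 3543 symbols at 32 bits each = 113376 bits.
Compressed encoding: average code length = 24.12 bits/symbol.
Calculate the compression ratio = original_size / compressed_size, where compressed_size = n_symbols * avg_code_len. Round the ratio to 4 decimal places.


original_size = n_symbols * orig_bits = 3543 * 32 = 113376 bits
compressed_size = n_symbols * avg_code_len = 3543 * 24.12 = 85457.16 bits
ratio = original_size / compressed_size = 113376 / 85457.16 = 1.3267

Compression ratio = 1.3267


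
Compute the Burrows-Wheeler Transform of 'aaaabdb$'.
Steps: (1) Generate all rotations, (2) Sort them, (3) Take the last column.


Rotations (sorted):
  0: $aaaabdb -> last char: b
  1: aaaabdb$ -> last char: $
  2: aaabdb$a -> last char: a
  3: aabdb$aa -> last char: a
  4: abdb$aaa -> last char: a
  5: b$aaaabd -> last char: d
  6: bdb$aaaa -> last char: a
  7: db$aaaab -> last char: b


BWT = b$aaadab


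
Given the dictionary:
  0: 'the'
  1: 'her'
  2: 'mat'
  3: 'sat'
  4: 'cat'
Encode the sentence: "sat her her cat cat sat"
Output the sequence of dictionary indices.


Look up each word in the dictionary:
  'sat' -> 3
  'her' -> 1
  'her' -> 1
  'cat' -> 4
  'cat' -> 4
  'sat' -> 3

Encoded: [3, 1, 1, 4, 4, 3]


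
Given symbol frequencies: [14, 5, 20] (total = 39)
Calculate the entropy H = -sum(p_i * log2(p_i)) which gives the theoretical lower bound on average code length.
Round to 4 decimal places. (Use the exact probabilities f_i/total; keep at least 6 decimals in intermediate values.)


Per-symbol terms -p_i * log2(p_i) with p_i = f_i/39:
  p = 14/39 = 0.358974: log2(p) = -1.478047, -p*log2(p) = 0.530581
  p = 5/39 = 0.128205: log2(p) = -2.963474, -p*log2(p) = 0.379933
  p = 20/39 = 0.512821: log2(p) = -0.963474, -p*log2(p) = 0.494089
H = 0.530581 + 0.379933 + 0.494089 = 1.404603

H = 1.4046 bits/symbol


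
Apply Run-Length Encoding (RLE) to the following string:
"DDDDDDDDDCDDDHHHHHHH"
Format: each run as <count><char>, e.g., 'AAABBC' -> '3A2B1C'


Scanning runs left to right:
  i=0: run of 'D' x 9 -> '9D'
  i=9: run of 'C' x 1 -> '1C'
  i=10: run of 'D' x 3 -> '3D'
  i=13: run of 'H' x 7 -> '7H'

RLE = 9D1C3D7H


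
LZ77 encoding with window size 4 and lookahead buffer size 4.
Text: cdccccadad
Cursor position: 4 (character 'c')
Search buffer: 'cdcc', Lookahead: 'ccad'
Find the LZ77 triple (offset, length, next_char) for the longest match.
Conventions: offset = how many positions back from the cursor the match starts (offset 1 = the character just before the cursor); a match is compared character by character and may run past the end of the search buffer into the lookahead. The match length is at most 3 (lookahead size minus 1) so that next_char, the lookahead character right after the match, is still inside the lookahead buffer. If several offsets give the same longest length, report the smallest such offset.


Try each offset into the search buffer:
  offset=1 (pos 3, char 'c'): match length 2
  offset=2 (pos 2, char 'c'): match length 2
  offset=3 (pos 1, char 'd'): match length 0
  offset=4 (pos 0, char 'c'): match length 1
Longest match has length 2, found at offsets 1, 2; take the smallest, offset 1.
next_char = character at position 4 + 2 = 6 -> 'a'

Best match: offset=1, length=2 (matching 'cc' starting at position 3)
LZ77 triple: (1, 2, 'a')


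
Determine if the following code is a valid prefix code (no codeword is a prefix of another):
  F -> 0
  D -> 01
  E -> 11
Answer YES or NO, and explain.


Checking each pair (does one codeword prefix another?):
  F='0' vs D='01': prefix -- VIOLATION

NO -- this is NOT a valid prefix code. F (0) is a prefix of D (01).


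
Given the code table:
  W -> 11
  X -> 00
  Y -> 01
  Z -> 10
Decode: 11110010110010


Decoding:
11 -> W
11 -> W
00 -> X
10 -> Z
11 -> W
00 -> X
10 -> Z


Result: WWXZWXZ


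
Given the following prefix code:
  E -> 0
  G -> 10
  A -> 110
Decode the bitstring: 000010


Decoding step by step:
Bits 0 -> E
Bits 0 -> E
Bits 0 -> E
Bits 0 -> E
Bits 10 -> G


Decoded message: EEEEG


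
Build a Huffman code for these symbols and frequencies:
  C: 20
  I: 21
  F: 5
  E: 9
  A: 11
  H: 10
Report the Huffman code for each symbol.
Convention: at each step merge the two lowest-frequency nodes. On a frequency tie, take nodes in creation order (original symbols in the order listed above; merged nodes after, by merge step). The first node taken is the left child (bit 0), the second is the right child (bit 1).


Huffman tree construction:
Step 1: Merge F(5) + E(9) = 14
Step 2: Merge H(10) + A(11) = 21
Step 3: Merge (F+E)(14) + C(20) = 34
Step 4: Merge I(21) + (H+A)(21) = 42
Step 5: Merge ((F+E)+C)(34) + (I+(H+A))(42) = 76
Read each symbol's code off the tree from the root (left child = 0, right child = 1).

Codes:
  C: 01 (length 2)
  I: 10 (length 2)
  F: 000 (length 3)
  E: 001 (length 3)
  A: 111 (length 3)
  H: 110 (length 3)
Average code length: 187/76 = 2.4605 bits/symbol


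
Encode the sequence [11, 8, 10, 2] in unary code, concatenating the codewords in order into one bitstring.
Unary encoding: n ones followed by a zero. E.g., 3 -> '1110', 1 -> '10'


Encode each number as n ones followed by a terminating 0:
  11 -> 111111111110 (12 bits)
  8 -> 111111110 (9 bits)
  10 -> 11111111110 (11 bits)
  2 -> 110 (3 bits)
Total length = 12 + 9 + 11 + 3 = 35 bits.

Unary([11, 8, 10, 2]) = 11111111111011111111011111111110110 (35 bits)


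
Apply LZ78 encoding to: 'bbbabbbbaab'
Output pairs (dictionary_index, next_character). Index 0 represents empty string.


LZ78 encoding steps:
Dictionary: {0: ''}
Step 1: w='' (idx 0), next='b' -> output (0, 'b'), add 'b' as idx 1
Step 2: w='b' (idx 1), next='b' -> output (1, 'b'), add 'bb' as idx 2
Step 3: w='' (idx 0), next='a' -> output (0, 'a'), add 'a' as idx 3
Step 4: w='bb' (idx 2), next='b' -> output (2, 'b'), add 'bbb' as idx 4
Step 5: w='b' (idx 1), next='a' -> output (1, 'a'), add 'ba' as idx 5
Step 6: w='a' (idx 3), next='b' -> output (3, 'b'), add 'ab' as idx 6


Encoded: [(0, 'b'), (1, 'b'), (0, 'a'), (2, 'b'), (1, 'a'), (3, 'b')]


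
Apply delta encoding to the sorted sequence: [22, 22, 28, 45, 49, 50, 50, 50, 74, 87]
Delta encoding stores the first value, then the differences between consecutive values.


First value: 22
Deltas:
  22 - 22 = 0
  28 - 22 = 6
  45 - 28 = 17
  49 - 45 = 4
  50 - 49 = 1
  50 - 50 = 0
  50 - 50 = 0
  74 - 50 = 24
  87 - 74 = 13


Delta encoded: [22, 0, 6, 17, 4, 1, 0, 0, 24, 13]


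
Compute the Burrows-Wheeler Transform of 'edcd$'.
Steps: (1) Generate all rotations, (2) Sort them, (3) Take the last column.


Rotations (sorted):
  0: $edcd -> last char: d
  1: cd$ed -> last char: d
  2: d$edc -> last char: c
  3: dcd$e -> last char: e
  4: edcd$ -> last char: $


BWT = ddce$


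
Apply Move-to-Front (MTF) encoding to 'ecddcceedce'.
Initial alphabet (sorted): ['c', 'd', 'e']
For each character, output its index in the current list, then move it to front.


MTF encoding:
'e': index 2 in ['c', 'd', 'e'] -> ['e', 'c', 'd']
'c': index 1 in ['e', 'c', 'd'] -> ['c', 'e', 'd']
'd': index 2 in ['c', 'e', 'd'] -> ['d', 'c', 'e']
'd': index 0 in ['d', 'c', 'e'] -> ['d', 'c', 'e']
'c': index 1 in ['d', 'c', 'e'] -> ['c', 'd', 'e']
'c': index 0 in ['c', 'd', 'e'] -> ['c', 'd', 'e']
'e': index 2 in ['c', 'd', 'e'] -> ['e', 'c', 'd']
'e': index 0 in ['e', 'c', 'd'] -> ['e', 'c', 'd']
'd': index 2 in ['e', 'c', 'd'] -> ['d', 'e', 'c']
'c': index 2 in ['d', 'e', 'c'] -> ['c', 'd', 'e']
'e': index 2 in ['c', 'd', 'e'] -> ['e', 'c', 'd']


Output: [2, 1, 2, 0, 1, 0, 2, 0, 2, 2, 2]


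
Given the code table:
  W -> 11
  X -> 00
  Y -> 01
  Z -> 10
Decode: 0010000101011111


Decoding:
00 -> X
10 -> Z
00 -> X
01 -> Y
01 -> Y
01 -> Y
11 -> W
11 -> W


Result: XZXYYYWW


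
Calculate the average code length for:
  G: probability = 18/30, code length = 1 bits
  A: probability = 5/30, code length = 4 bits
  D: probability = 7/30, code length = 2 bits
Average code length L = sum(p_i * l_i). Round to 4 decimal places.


Weighted contributions p_i * l_i:
  G: (18/30) * 1 = 18/30
  A: (5/30) * 4 = 20/30
  D: (7/30) * 2 = 14/30
Sum = (18 + 20 + 14)/30 = 52/30

L = 52/30 = 1.7333 bits/symbol


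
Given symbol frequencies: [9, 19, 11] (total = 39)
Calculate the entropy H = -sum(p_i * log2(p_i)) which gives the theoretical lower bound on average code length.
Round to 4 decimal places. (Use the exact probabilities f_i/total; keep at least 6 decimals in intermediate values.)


Per-symbol terms -p_i * log2(p_i) with p_i = f_i/39:
  p = 9/39 = 0.230769: log2(p) = -2.115477, -p*log2(p) = 0.488187
  p = 19/39 = 0.487179: log2(p) = -1.037475, -p*log2(p) = 0.505436
  p = 11/39 = 0.282051: log2(p) = -1.825971, -p*log2(p) = 0.515017
H = 0.488187 + 0.505436 + 0.515017 = 1.508640

H = 1.5086 bits/symbol


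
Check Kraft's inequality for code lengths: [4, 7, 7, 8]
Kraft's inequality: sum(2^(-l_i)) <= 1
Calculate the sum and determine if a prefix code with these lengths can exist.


Sum = 2^(-4) + 2^(-7) + 2^(-7) + 2^(-8)
    = 0.0625 + 0.0078125 + 0.0078125 + 0.00390625
    = 21/256 = 0.08203125
Since 0.08203125 <= 1, Kraft's inequality IS satisfied.
A prefix code with these lengths CAN exist.

Kraft sum = 0.08203125. Satisfied.


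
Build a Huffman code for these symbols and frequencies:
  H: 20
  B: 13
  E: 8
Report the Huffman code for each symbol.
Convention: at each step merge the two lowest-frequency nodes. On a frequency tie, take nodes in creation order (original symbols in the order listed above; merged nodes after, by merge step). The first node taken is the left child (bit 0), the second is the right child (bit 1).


Huffman tree construction:
Step 1: Merge E(8) + B(13) = 21
Step 2: Merge H(20) + (E+B)(21) = 41
Read each symbol's code off the tree from the root (left child = 0, right child = 1).

Codes:
  H: 0 (length 1)
  B: 11 (length 2)
  E: 10 (length 2)
Average code length: 62/41 = 1.5122 bits/symbol


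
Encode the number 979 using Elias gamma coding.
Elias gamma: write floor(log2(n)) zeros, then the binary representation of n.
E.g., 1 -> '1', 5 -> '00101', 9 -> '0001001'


num_bits = floor(log2(979)) + 1 = 10
leading_zeros = num_bits - 1 = 9
binary(979) = 1111010011

Elias gamma(979) = '000000000' + '1111010011' = 0000000001111010011 (19 bits)


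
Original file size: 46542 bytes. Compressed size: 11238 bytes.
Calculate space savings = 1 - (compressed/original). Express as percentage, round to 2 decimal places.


ratio = compressed/original = 11238/46542 = 0.241459
savings = 1 - ratio = 1 - 0.241459 = 0.758541
as a percentage: 0.758541 * 100 = 75.85%

Space savings = 1 - 11238/46542 = 75.85%


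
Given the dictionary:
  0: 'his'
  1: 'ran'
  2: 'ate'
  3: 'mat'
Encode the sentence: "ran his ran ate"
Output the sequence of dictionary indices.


Look up each word in the dictionary:
  'ran' -> 1
  'his' -> 0
  'ran' -> 1
  'ate' -> 2

Encoded: [1, 0, 1, 2]


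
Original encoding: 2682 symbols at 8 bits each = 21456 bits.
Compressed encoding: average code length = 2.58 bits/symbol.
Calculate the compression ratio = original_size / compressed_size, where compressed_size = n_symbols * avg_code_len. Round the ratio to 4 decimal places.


original_size = n_symbols * orig_bits = 2682 * 8 = 21456 bits
compressed_size = n_symbols * avg_code_len = 2682 * 2.58 = 6919.56 bits
ratio = original_size / compressed_size = 21456 / 6919.56 = 3.1008

Compression ratio = 3.1008


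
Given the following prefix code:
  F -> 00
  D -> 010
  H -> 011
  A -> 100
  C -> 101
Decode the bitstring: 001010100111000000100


Decoding step by step:
Bits 00 -> F
Bits 101 -> C
Bits 010 -> D
Bits 011 -> H
Bits 100 -> A
Bits 00 -> F
Bits 00 -> F
Bits 100 -> A


Decoded message: FCDHAFFA


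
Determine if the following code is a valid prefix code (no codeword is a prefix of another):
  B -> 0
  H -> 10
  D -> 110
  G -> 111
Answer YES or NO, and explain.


Checking each pair (does one codeword prefix another?):
  B='0' vs H='10': no prefix
  B='0' vs D='110': no prefix
  B='0' vs G='111': no prefix
  H='10' vs B='0': no prefix
  H='10' vs D='110': no prefix
  H='10' vs G='111': no prefix
  D='110' vs B='0': no prefix
  D='110' vs H='10': no prefix
  D='110' vs G='111': no prefix
  G='111' vs B='0': no prefix
  G='111' vs H='10': no prefix
  G='111' vs D='110': no prefix
No violation found over all pairs.

YES -- this is a valid prefix code. No codeword is a prefix of any other codeword.


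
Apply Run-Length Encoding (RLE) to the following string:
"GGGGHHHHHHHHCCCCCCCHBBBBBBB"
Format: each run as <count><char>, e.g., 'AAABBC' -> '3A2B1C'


Scanning runs left to right:
  i=0: run of 'G' x 4 -> '4G'
  i=4: run of 'H' x 8 -> '8H'
  i=12: run of 'C' x 7 -> '7C'
  i=19: run of 'H' x 1 -> '1H'
  i=20: run of 'B' x 7 -> '7B'

RLE = 4G8H7C1H7B


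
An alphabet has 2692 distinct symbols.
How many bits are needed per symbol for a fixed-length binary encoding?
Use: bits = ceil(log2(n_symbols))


log2(2692) = 11.3945
Bracket: 2^11 = 2048 < 2692 <= 2^12 = 4096
So ceil(log2(2692)) = 12

bits = ceil(log2(2692)) = ceil(11.3945) = 12 bits


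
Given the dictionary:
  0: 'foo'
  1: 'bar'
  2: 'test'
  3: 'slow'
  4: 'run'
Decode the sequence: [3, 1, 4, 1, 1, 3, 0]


Look up each index in the dictionary:
  3 -> 'slow'
  1 -> 'bar'
  4 -> 'run'
  1 -> 'bar'
  1 -> 'bar'
  3 -> 'slow'
  0 -> 'foo'

Decoded: "slow bar run bar bar slow foo"


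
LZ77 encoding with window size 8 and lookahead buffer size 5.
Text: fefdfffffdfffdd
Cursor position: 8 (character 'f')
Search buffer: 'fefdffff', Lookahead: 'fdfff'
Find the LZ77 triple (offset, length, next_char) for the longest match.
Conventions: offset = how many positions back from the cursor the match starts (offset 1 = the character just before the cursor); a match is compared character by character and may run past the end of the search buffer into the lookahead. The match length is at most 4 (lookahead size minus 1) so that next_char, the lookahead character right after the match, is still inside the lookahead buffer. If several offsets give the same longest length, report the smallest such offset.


Try each offset into the search buffer:
  offset=1 (pos 7, char 'f'): match length 1
  offset=2 (pos 6, char 'f'): match length 1
  offset=3 (pos 5, char 'f'): match length 1
  offset=4 (pos 4, char 'f'): match length 1
  offset=5 (pos 3, char 'd'): match length 0
  offset=6 (pos 2, char 'f'): match length 4
  offset=7 (pos 1, char 'e'): match length 0
  offset=8 (pos 0, char 'f'): match length 1
Longest match has length 4 at offset 6.
next_char = character at position 8 + 4 = 12 -> 'f'

Best match: offset=6, length=4 (matching 'fdff' starting at position 2)
LZ77 triple: (6, 4, 'f')


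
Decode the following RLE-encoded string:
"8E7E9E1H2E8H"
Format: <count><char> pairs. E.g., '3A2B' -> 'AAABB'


Expanding each <count><char> pair:
  8E -> 'EEEEEEEE'
  7E -> 'EEEEEEE'
  9E -> 'EEEEEEEEE'
  1H -> 'H'
  2E -> 'EE'
  8H -> 'HHHHHHHH'

Decoded = EEEEEEEEEEEEEEEEEEEEEEEEHEEHHHHHHHH


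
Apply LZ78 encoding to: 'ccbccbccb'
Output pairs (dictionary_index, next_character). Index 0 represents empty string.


LZ78 encoding steps:
Dictionary: {0: ''}
Step 1: w='' (idx 0), next='c' -> output (0, 'c'), add 'c' as idx 1
Step 2: w='c' (idx 1), next='b' -> output (1, 'b'), add 'cb' as idx 2
Step 3: w='c' (idx 1), next='c' -> output (1, 'c'), add 'cc' as idx 3
Step 4: w='' (idx 0), next='b' -> output (0, 'b'), add 'b' as idx 4
Step 5: w='cc' (idx 3), next='b' -> output (3, 'b'), add 'ccb' as idx 5


Encoded: [(0, 'c'), (1, 'b'), (1, 'c'), (0, 'b'), (3, 'b')]


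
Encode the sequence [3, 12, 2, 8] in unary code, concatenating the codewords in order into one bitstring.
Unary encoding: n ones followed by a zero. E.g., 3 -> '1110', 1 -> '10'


Encode each number as n ones followed by a terminating 0:
  3 -> 1110 (4 bits)
  12 -> 1111111111110 (13 bits)
  2 -> 110 (3 bits)
  8 -> 111111110 (9 bits)
Total length = 4 + 13 + 3 + 9 = 29 bits.

Unary([3, 12, 2, 8]) = 11101111111111110110111111110 (29 bits)


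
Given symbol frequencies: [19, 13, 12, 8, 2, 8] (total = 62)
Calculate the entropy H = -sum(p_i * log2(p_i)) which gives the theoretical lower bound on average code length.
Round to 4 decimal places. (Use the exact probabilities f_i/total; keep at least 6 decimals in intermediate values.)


Per-symbol terms -p_i * log2(p_i) with p_i = f_i/62:
  p = 19/62 = 0.306452: log2(p) = -1.706269, -p*log2(p) = 0.522889
  p = 13/62 = 0.209677: log2(p) = -2.253757, -p*log2(p) = 0.472562
  p = 12/62 = 0.193548: log2(p) = -2.369234, -p*log2(p) = 0.458561
  p = 8/62 = 0.129032: log2(p) = -2.954196, -p*log2(p) = 0.381187
  p = 2/62 = 0.032258: log2(p) = -4.954196, -p*log2(p) = 0.159813
  p = 8/62 = 0.129032: log2(p) = -2.954196, -p*log2(p) = 0.381187
H = 0.522889 + 0.472562 + 0.458561 + 0.381187 + 0.159813 + 0.381187 = 2.376199

H = 2.3762 bits/symbol


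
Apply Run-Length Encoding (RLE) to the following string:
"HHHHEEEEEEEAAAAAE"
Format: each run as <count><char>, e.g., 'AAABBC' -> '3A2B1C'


Scanning runs left to right:
  i=0: run of 'H' x 4 -> '4H'
  i=4: run of 'E' x 7 -> '7E'
  i=11: run of 'A' x 5 -> '5A'
  i=16: run of 'E' x 1 -> '1E'

RLE = 4H7E5A1E


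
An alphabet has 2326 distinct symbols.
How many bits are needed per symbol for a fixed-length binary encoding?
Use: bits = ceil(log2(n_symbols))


log2(2326) = 11.1836
Bracket: 2^11 = 2048 < 2326 <= 2^12 = 4096
So ceil(log2(2326)) = 12

bits = ceil(log2(2326)) = ceil(11.1836) = 12 bits


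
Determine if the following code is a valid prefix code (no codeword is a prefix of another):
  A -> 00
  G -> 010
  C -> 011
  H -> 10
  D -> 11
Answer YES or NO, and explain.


Checking each pair (does one codeword prefix another?):
  A='00' vs G='010': no prefix
  A='00' vs C='011': no prefix
  A='00' vs H='10': no prefix
  A='00' vs D='11': no prefix
  G='010' vs A='00': no prefix
  G='010' vs C='011': no prefix
  G='010' vs H='10': no prefix
  G='010' vs D='11': no prefix
  C='011' vs A='00': no prefix
  C='011' vs G='010': no prefix
  C='011' vs H='10': no prefix
  C='011' vs D='11': no prefix
  H='10' vs A='00': no prefix
  H='10' vs G='010': no prefix
  H='10' vs C='011': no prefix
  H='10' vs D='11': no prefix
  D='11' vs A='00': no prefix
  D='11' vs G='010': no prefix
  D='11' vs C='011': no prefix
  D='11' vs H='10': no prefix
No violation found over all pairs.

YES -- this is a valid prefix code. No codeword is a prefix of any other codeword.


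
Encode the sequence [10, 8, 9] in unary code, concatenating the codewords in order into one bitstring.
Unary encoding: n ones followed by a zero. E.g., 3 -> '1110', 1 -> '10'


Encode each number as n ones followed by a terminating 0:
  10 -> 11111111110 (11 bits)
  8 -> 111111110 (9 bits)
  9 -> 1111111110 (10 bits)
Total length = 11 + 9 + 10 = 30 bits.

Unary([10, 8, 9]) = 111111111101111111101111111110 (30 bits)


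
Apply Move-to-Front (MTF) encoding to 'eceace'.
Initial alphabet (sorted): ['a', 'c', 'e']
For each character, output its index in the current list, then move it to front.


MTF encoding:
'e': index 2 in ['a', 'c', 'e'] -> ['e', 'a', 'c']
'c': index 2 in ['e', 'a', 'c'] -> ['c', 'e', 'a']
'e': index 1 in ['c', 'e', 'a'] -> ['e', 'c', 'a']
'a': index 2 in ['e', 'c', 'a'] -> ['a', 'e', 'c']
'c': index 2 in ['a', 'e', 'c'] -> ['c', 'a', 'e']
'e': index 2 in ['c', 'a', 'e'] -> ['e', 'c', 'a']


Output: [2, 2, 1, 2, 2, 2]


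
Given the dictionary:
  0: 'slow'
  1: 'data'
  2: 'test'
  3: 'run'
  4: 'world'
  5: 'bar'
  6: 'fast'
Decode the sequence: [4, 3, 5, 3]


Look up each index in the dictionary:
  4 -> 'world'
  3 -> 'run'
  5 -> 'bar'
  3 -> 'run'

Decoded: "world run bar run"


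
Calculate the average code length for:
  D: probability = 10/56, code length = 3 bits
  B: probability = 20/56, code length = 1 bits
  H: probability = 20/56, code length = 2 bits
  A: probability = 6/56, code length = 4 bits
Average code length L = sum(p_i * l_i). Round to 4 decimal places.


Weighted contributions p_i * l_i:
  D: (10/56) * 3 = 30/56
  B: (20/56) * 1 = 20/56
  H: (20/56) * 2 = 40/56
  A: (6/56) * 4 = 24/56
Sum = (30 + 20 + 40 + 24)/56 = 114/56

L = 114/56 = 2.0357 bits/symbol


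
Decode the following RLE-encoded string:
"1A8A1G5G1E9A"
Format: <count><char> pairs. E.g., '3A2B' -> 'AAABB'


Expanding each <count><char> pair:
  1A -> 'A'
  8A -> 'AAAAAAAA'
  1G -> 'G'
  5G -> 'GGGGG'
  1E -> 'E'
  9A -> 'AAAAAAAAA'

Decoded = AAAAAAAAAGGGGGGEAAAAAAAAA


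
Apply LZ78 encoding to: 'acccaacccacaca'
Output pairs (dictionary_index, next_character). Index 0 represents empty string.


LZ78 encoding steps:
Dictionary: {0: ''}
Step 1: w='' (idx 0), next='a' -> output (0, 'a'), add 'a' as idx 1
Step 2: w='' (idx 0), next='c' -> output (0, 'c'), add 'c' as idx 2
Step 3: w='c' (idx 2), next='c' -> output (2, 'c'), add 'cc' as idx 3
Step 4: w='a' (idx 1), next='a' -> output (1, 'a'), add 'aa' as idx 4
Step 5: w='cc' (idx 3), next='c' -> output (3, 'c'), add 'ccc' as idx 5
Step 6: w='a' (idx 1), next='c' -> output (1, 'c'), add 'ac' as idx 6
Step 7: w='ac' (idx 6), next='a' -> output (6, 'a'), add 'aca' as idx 7


Encoded: [(0, 'a'), (0, 'c'), (2, 'c'), (1, 'a'), (3, 'c'), (1, 'c'), (6, 'a')]


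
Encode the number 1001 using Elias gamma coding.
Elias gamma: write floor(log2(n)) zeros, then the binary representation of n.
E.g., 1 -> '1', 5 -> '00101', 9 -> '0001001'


num_bits = floor(log2(1001)) + 1 = 10
leading_zeros = num_bits - 1 = 9
binary(1001) = 1111101001

Elias gamma(1001) = '000000000' + '1111101001' = 0000000001111101001 (19 bits)


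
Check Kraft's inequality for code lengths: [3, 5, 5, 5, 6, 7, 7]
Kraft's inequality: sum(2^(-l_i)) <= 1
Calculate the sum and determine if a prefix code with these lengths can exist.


Sum = 2^(-3) + 2^(-5) + 2^(-5) + 2^(-5) + 2^(-6) + 2^(-7) + 2^(-7)
    = 0.125 + 0.03125 + 0.03125 + 0.03125 + 0.015625 + 0.0078125 + 0.0078125
    = 32/128 = 0.25
Since 0.25 <= 1, Kraft's inequality IS satisfied.
A prefix code with these lengths CAN exist.

Kraft sum = 0.25. Satisfied.


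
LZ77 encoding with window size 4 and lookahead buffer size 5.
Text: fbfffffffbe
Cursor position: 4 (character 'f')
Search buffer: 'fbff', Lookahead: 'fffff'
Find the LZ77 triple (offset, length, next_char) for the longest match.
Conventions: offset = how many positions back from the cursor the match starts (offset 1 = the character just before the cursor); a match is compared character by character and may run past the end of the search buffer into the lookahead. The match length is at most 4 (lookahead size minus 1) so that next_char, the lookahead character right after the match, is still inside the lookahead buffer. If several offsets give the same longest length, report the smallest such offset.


Try each offset into the search buffer:
  offset=1 (pos 3, char 'f'): match length 4
  offset=2 (pos 2, char 'f'): match length 4
  offset=3 (pos 1, char 'b'): match length 0
  offset=4 (pos 0, char 'f'): match length 1
Longest match has length 4, found at offsets 1, 2; take the smallest, offset 1.
next_char = character at position 4 + 4 = 8 -> 'f'

Best match: offset=1, length=4 (matching 'ffff' starting at position 3)
LZ77 triple: (1, 4, 'f')


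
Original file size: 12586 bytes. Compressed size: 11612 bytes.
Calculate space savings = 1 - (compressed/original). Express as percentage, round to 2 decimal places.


ratio = compressed/original = 11612/12586 = 0.922612
savings = 1 - ratio = 1 - 0.922612 = 0.077388
as a percentage: 0.077388 * 100 = 7.74%

Space savings = 1 - 11612/12586 = 7.74%


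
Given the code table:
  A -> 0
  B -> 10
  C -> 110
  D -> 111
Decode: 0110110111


Decoding:
0 -> A
110 -> C
110 -> C
111 -> D


Result: ACCD


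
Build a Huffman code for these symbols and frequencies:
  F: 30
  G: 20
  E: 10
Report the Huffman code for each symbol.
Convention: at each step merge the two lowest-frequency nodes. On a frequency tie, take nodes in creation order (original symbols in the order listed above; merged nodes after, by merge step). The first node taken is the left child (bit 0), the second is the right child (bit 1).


Huffman tree construction:
Step 1: Merge E(10) + G(20) = 30
Step 2: Merge F(30) + (E+G)(30) = 60
Read each symbol's code off the tree from the root (left child = 0, right child = 1).

Codes:
  F: 0 (length 1)
  G: 11 (length 2)
  E: 10 (length 2)
Average code length: 90/60 = 1.5000 bits/symbol


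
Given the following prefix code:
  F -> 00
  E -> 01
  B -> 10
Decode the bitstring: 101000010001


Decoding step by step:
Bits 10 -> B
Bits 10 -> B
Bits 00 -> F
Bits 01 -> E
Bits 00 -> F
Bits 01 -> E


Decoded message: BBFEFE


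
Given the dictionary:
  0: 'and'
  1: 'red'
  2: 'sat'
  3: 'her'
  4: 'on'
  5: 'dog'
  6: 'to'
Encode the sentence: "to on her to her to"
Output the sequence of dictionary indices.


Look up each word in the dictionary:
  'to' -> 6
  'on' -> 4
  'her' -> 3
  'to' -> 6
  'her' -> 3
  'to' -> 6

Encoded: [6, 4, 3, 6, 3, 6]


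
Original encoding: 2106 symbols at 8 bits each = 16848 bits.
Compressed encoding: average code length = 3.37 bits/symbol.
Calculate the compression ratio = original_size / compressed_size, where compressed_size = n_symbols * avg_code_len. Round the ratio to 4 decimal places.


original_size = n_symbols * orig_bits = 2106 * 8 = 16848 bits
compressed_size = n_symbols * avg_code_len = 2106 * 3.37 = 7097.22 bits
ratio = original_size / compressed_size = 16848 / 7097.22 = 2.3739

Compression ratio = 2.3739


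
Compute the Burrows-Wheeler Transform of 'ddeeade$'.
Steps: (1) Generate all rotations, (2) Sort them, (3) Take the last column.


Rotations (sorted):
  0: $ddeeade -> last char: e
  1: ade$ddee -> last char: e
  2: ddeeade$ -> last char: $
  3: de$ddeea -> last char: a
  4: deeade$d -> last char: d
  5: e$ddeead -> last char: d
  6: eade$dde -> last char: e
  7: eeade$dd -> last char: d


BWT = ee$added


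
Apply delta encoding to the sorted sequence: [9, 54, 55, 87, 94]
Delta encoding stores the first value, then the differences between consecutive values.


First value: 9
Deltas:
  54 - 9 = 45
  55 - 54 = 1
  87 - 55 = 32
  94 - 87 = 7


Delta encoded: [9, 45, 1, 32, 7]


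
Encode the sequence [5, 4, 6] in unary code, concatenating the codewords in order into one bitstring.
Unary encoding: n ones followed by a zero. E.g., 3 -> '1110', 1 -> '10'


Encode each number as n ones followed by a terminating 0:
  5 -> 111110 (6 bits)
  4 -> 11110 (5 bits)
  6 -> 1111110 (7 bits)
Total length = 6 + 5 + 7 = 18 bits.

Unary([5, 4, 6]) = 111110111101111110 (18 bits)


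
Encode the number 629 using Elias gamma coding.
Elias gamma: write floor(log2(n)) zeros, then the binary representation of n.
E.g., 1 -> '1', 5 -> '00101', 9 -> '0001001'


num_bits = floor(log2(629)) + 1 = 10
leading_zeros = num_bits - 1 = 9
binary(629) = 1001110101

Elias gamma(629) = '000000000' + '1001110101' = 0000000001001110101 (19 bits)


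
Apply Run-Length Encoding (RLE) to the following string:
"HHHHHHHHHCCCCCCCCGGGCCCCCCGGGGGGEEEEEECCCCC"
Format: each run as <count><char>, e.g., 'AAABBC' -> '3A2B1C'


Scanning runs left to right:
  i=0: run of 'H' x 9 -> '9H'
  i=9: run of 'C' x 8 -> '8C'
  i=17: run of 'G' x 3 -> '3G'
  i=20: run of 'C' x 6 -> '6C'
  i=26: run of 'G' x 6 -> '6G'
  i=32: run of 'E' x 6 -> '6E'
  i=38: run of 'C' x 5 -> '5C'

RLE = 9H8C3G6C6G6E5C


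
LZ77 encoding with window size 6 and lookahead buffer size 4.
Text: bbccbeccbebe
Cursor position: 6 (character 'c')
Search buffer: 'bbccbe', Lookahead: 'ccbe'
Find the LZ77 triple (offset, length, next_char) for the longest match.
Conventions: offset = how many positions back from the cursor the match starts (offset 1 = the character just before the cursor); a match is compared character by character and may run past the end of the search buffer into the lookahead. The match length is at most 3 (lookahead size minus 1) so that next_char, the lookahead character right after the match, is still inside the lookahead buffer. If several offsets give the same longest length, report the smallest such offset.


Try each offset into the search buffer:
  offset=1 (pos 5, char 'e'): match length 0
  offset=2 (pos 4, char 'b'): match length 0
  offset=3 (pos 3, char 'c'): match length 1
  offset=4 (pos 2, char 'c'): match length 3
  offset=5 (pos 1, char 'b'): match length 0
  offset=6 (pos 0, char 'b'): match length 0
Longest match has length 3 at offset 4.
next_char = character at position 6 + 3 = 9 -> 'e'

Best match: offset=4, length=3 (matching 'ccb' starting at position 2)
LZ77 triple: (4, 3, 'e')


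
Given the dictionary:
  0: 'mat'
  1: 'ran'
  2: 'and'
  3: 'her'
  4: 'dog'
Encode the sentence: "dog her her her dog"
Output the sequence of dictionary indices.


Look up each word in the dictionary:
  'dog' -> 4
  'her' -> 3
  'her' -> 3
  'her' -> 3
  'dog' -> 4

Encoded: [4, 3, 3, 3, 4]


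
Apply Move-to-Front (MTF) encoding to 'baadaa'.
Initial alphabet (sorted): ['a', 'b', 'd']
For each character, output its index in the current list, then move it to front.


MTF encoding:
'b': index 1 in ['a', 'b', 'd'] -> ['b', 'a', 'd']
'a': index 1 in ['b', 'a', 'd'] -> ['a', 'b', 'd']
'a': index 0 in ['a', 'b', 'd'] -> ['a', 'b', 'd']
'd': index 2 in ['a', 'b', 'd'] -> ['d', 'a', 'b']
'a': index 1 in ['d', 'a', 'b'] -> ['a', 'd', 'b']
'a': index 0 in ['a', 'd', 'b'] -> ['a', 'd', 'b']


Output: [1, 1, 0, 2, 1, 0]


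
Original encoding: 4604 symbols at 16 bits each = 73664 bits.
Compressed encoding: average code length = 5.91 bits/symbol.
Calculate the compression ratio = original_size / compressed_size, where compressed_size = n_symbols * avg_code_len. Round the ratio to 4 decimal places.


original_size = n_symbols * orig_bits = 4604 * 16 = 73664 bits
compressed_size = n_symbols * avg_code_len = 4604 * 5.91 = 27209.64 bits
ratio = original_size / compressed_size = 73664 / 27209.64 = 2.7073

Compression ratio = 2.7073


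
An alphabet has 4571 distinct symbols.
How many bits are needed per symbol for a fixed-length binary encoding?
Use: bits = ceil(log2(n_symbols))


log2(4571) = 12.1583
Bracket: 2^12 = 4096 < 4571 <= 2^13 = 8192
So ceil(log2(4571)) = 13

bits = ceil(log2(4571)) = ceil(12.1583) = 13 bits


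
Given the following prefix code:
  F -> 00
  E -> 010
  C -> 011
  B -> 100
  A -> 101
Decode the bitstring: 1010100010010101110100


Decoding step by step:
Bits 101 -> A
Bits 010 -> E
Bits 00 -> F
Bits 100 -> B
Bits 101 -> A
Bits 011 -> C
Bits 101 -> A
Bits 00 -> F


Decoded message: AEFBACAF


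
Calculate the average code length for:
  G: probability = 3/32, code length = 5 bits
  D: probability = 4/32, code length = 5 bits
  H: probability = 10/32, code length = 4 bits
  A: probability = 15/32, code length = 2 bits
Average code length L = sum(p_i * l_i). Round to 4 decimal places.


Weighted contributions p_i * l_i:
  G: (3/32) * 5 = 15/32
  D: (4/32) * 5 = 20/32
  H: (10/32) * 4 = 40/32
  A: (15/32) * 2 = 30/32
Sum = (15 + 20 + 40 + 30)/32 = 105/32

L = 105/32 = 3.2813 bits/symbol


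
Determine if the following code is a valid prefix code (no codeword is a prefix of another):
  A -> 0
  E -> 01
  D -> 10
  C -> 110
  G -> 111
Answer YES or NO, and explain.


Checking each pair (does one codeword prefix another?):
  A='0' vs E='01': prefix -- VIOLATION

NO -- this is NOT a valid prefix code. A (0) is a prefix of E (01).


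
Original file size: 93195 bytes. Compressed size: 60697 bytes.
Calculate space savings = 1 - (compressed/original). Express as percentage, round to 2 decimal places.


ratio = compressed/original = 60697/93195 = 0.65129
savings = 1 - ratio = 1 - 0.65129 = 0.34871
as a percentage: 0.34871 * 100 = 34.87%

Space savings = 1 - 60697/93195 = 34.87%


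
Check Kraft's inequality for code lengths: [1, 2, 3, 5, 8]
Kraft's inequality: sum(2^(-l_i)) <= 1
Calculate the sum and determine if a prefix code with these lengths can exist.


Sum = 2^(-1) + 2^(-2) + 2^(-3) + 2^(-5) + 2^(-8)
    = 0.5 + 0.25 + 0.125 + 0.03125 + 0.00390625
    = 233/256 = 0.91015625
Since 0.91015625 <= 1, Kraft's inequality IS satisfied.
A prefix code with these lengths CAN exist.

Kraft sum = 0.91015625. Satisfied.


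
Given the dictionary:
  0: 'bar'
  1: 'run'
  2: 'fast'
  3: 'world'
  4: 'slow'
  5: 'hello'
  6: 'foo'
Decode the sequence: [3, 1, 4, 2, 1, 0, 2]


Look up each index in the dictionary:
  3 -> 'world'
  1 -> 'run'
  4 -> 'slow'
  2 -> 'fast'
  1 -> 'run'
  0 -> 'bar'
  2 -> 'fast'

Decoded: "world run slow fast run bar fast"


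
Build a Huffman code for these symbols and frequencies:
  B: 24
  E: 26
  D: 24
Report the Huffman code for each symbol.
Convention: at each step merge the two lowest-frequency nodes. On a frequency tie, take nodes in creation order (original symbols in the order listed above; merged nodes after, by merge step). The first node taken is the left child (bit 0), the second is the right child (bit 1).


Huffman tree construction:
Step 1: Merge B(24) + D(24) = 48
Step 2: Merge E(26) + (B+D)(48) = 74
Read each symbol's code off the tree from the root (left child = 0, right child = 1).

Codes:
  B: 10 (length 2)
  E: 0 (length 1)
  D: 11 (length 2)
Average code length: 122/74 = 1.6486 bits/symbol


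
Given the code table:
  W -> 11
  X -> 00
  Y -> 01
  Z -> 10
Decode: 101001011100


Decoding:
10 -> Z
10 -> Z
01 -> Y
01 -> Y
11 -> W
00 -> X


Result: ZZYYWX


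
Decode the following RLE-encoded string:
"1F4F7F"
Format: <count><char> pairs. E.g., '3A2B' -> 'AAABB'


Expanding each <count><char> pair:
  1F -> 'F'
  4F -> 'FFFF'
  7F -> 'FFFFFFF'

Decoded = FFFFFFFFFFFF


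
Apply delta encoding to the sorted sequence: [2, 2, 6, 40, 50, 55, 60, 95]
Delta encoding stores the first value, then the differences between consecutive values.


First value: 2
Deltas:
  2 - 2 = 0
  6 - 2 = 4
  40 - 6 = 34
  50 - 40 = 10
  55 - 50 = 5
  60 - 55 = 5
  95 - 60 = 35


Delta encoded: [2, 0, 4, 34, 10, 5, 5, 35]


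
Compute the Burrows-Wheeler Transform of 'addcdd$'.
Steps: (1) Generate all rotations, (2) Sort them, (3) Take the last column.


Rotations (sorted):
  0: $addcdd -> last char: d
  1: addcdd$ -> last char: $
  2: cdd$add -> last char: d
  3: d$addcd -> last char: d
  4: dcdd$ad -> last char: d
  5: dd$addc -> last char: c
  6: ddcdd$a -> last char: a


BWT = d$dddca


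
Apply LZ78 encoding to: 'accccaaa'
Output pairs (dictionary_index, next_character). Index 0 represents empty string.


LZ78 encoding steps:
Dictionary: {0: ''}
Step 1: w='' (idx 0), next='a' -> output (0, 'a'), add 'a' as idx 1
Step 2: w='' (idx 0), next='c' -> output (0, 'c'), add 'c' as idx 2
Step 3: w='c' (idx 2), next='c' -> output (2, 'c'), add 'cc' as idx 3
Step 4: w='c' (idx 2), next='a' -> output (2, 'a'), add 'ca' as idx 4
Step 5: w='a' (idx 1), next='a' -> output (1, 'a'), add 'aa' as idx 5


Encoded: [(0, 'a'), (0, 'c'), (2, 'c'), (2, 'a'), (1, 'a')]


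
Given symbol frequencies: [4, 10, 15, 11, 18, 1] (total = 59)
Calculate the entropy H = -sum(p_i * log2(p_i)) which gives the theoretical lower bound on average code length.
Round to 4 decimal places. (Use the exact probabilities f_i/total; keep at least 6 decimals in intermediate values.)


Per-symbol terms -p_i * log2(p_i) with p_i = f_i/59:
  p = 4/59 = 0.067797: log2(p) = -3.882643, -p*log2(p) = 0.263230
  p = 10/59 = 0.169492: log2(p) = -2.560715, -p*log2(p) = 0.434019
  p = 15/59 = 0.254237: log2(p) = -1.975752, -p*log2(p) = 0.502310
  p = 11/59 = 0.186441: log2(p) = -2.423211, -p*log2(p) = 0.451785
  p = 18/59 = 0.305085: log2(p) = -1.712718, -p*log2(p) = 0.522524
  p = 1/59 = 0.016949: log2(p) = -5.882643, -p*log2(p) = 0.099706
H = 0.263230 + 0.434019 + 0.502310 + 0.451785 + 0.522524 + 0.099706 = 2.273574

H = 2.2736 bits/symbol


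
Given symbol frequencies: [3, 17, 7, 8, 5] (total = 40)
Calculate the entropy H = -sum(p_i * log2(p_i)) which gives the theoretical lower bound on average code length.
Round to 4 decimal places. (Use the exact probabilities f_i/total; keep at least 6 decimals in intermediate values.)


Per-symbol terms -p_i * log2(p_i) with p_i = f_i/40:
  p = 3/40 = 0.075000: log2(p) = -3.736966, -p*log2(p) = 0.280272
  p = 17/40 = 0.425000: log2(p) = -1.234465, -p*log2(p) = 0.524648
  p = 7/40 = 0.175000: log2(p) = -2.514573, -p*log2(p) = 0.440050
  p = 8/40 = 0.200000: log2(p) = -2.321928, -p*log2(p) = 0.464386
  p = 5/40 = 0.125000: log2(p) = -3.000000, -p*log2(p) = 0.375000
H = 0.280272 + 0.524648 + 0.440050 + 0.464386 + 0.375000 = 2.084356

H = 2.0844 bits/symbol
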